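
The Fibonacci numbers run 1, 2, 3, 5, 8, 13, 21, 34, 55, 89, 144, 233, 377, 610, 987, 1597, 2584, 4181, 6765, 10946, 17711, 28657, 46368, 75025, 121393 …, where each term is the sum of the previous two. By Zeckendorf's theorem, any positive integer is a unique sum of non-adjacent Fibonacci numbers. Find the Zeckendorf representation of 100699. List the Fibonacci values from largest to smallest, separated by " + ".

Greedily peel off the largest Fibonacci term at each step:
take 75025 (≤ 100699); 100699 − 75025 = 25674
take 17711 (≤ 25674); 25674 − 17711 = 7963
take 6765 (≤ 7963); 7963 − 6765 = 1198
take 987 (≤ 1198); 1198 − 987 = 211
take 144 (≤ 211); 211 − 144 = 67
take 55 (≤ 67); 67 − 55 = 12
take 8 (≤ 12); 12 − 8 = 4
take 3 (≤ 4); 4 − 3 = 1
take 1 (≤ 1); 1 − 1 = 0
So 100699 = 75025 + 17711 + 6765 + 987 + 144 + 55 + 8 + 3 + 1, with no two terms consecutive in the sequence.

75025 + 17711 + 6765 + 987 + 144 + 55 + 8 + 3 + 1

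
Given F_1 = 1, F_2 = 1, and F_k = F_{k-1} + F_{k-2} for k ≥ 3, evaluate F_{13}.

Iterating the recurrence up to F_{6} = 8 and F_{5} = 5:
F_{7} = F_{6} + F_{5} = 8 + 5 = 13
F_{8} = F_{7} + F_{6} = 13 + 8 = 21
F_{9} = F_{8} + F_{7} = 21 + 13 = 34
F_{10} = F_{9} + F_{8} = 34 + 21 = 55
F_{11} = F_{10} + F_{9} = 55 + 34 = 89
F_{12} = F_{11} + F_{10} = 89 + 55 = 144
F_{13} = F_{12} + F_{11} = 144 + 89 = 233

233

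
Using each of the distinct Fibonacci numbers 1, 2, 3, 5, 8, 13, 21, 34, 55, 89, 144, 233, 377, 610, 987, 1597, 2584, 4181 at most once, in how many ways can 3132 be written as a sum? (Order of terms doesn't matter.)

Each representation comes from the Zeckendorf form by replacing some F_k with F_{k−1} + F_{k−2} where possible.
3132 = 2584+377+144+21+5+1 = 2584+377+144+21+3+2+1 = 2584+377+144+13+8+5+1 = 2584+377+89+55+21+5+1 = … (34 more), for 38 in all.

38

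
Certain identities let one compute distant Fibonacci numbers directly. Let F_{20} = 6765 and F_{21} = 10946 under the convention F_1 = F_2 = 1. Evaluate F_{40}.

By the doubling identity F_{2k} = F_k(2F_{k+1} − F_k): F_{40} = 6765·(2·10946 − 6765) = 6765·15127 = 102334155.

102334155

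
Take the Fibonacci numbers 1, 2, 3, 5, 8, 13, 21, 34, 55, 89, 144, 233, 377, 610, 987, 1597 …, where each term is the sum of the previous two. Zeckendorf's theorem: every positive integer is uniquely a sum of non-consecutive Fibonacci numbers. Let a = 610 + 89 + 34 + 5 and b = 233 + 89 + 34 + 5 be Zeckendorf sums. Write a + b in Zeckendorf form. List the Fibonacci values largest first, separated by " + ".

987 + 89 + 21 + 2

The two numbers are 738 and 361, so their sum is 1099.
largest Fibonacci ≤ 1099 is 987; 1099 − 987 = 112
largest Fibonacci ≤ 112 is 89; 112 − 89 = 23
largest Fibonacci ≤ 23 is 21; 23 − 21 = 2
largest Fibonacci ≤ 2 is 2; 2 − 2 = 0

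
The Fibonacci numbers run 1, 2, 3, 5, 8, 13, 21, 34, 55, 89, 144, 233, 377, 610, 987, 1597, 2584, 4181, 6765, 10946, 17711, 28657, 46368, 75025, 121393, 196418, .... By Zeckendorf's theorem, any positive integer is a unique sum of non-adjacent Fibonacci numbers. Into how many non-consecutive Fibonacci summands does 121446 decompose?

5

Repeatedly subtract the largest Fibonacci number that fits:
121393 ≤ 121446 < 196418, so take 121393; remainder 53
34 ≤ 53 < 55, so take 34; remainder 19
13 ≤ 19 < 21, so take 13; remainder 6
5 ≤ 6 < 8, so take 5; remainder 1
1 ≤ 1 < 2, so take 1; remainder 0
121446 = 121393 + 34 + 13 + 5 + 1, which has 5 terms.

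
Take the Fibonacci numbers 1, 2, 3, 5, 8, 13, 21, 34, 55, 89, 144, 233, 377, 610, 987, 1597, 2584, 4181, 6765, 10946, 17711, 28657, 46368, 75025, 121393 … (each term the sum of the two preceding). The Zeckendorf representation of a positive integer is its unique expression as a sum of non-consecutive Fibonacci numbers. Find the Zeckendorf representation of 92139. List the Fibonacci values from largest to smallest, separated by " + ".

75025 + 10946 + 4181 + 1597 + 377 + 13

Greedily peel off the largest Fibonacci term at each step:
subtract 75025 from 92139: 17114 remains
subtract 10946 from 17114: 6168 remains
subtract 4181 from 6168: 1987 remains
subtract 1597 from 1987: 390 remains
subtract 377 from 390: 13 remains
subtract 13 from 13: 0 remains
So 92139 = 75025 + 10946 + 4181 + 1597 + 377 + 13, with no two terms consecutive in the sequence.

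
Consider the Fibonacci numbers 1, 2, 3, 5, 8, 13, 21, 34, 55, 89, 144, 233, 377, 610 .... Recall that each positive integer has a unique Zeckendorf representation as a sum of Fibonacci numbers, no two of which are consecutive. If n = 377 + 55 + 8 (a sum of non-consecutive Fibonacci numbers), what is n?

377 + 55 + 8 = 440.

440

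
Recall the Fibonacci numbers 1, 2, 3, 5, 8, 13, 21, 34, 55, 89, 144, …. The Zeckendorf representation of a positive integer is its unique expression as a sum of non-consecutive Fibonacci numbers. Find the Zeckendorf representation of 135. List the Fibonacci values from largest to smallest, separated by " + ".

89 + 34 + 8 + 3 + 1

largest Fibonacci ≤ 135 is 89; 135 − 89 = 46
largest Fibonacci ≤ 46 is 34; 46 − 34 = 12
largest Fibonacci ≤ 12 is 8; 12 − 8 = 4
largest Fibonacci ≤ 4 is 3; 4 − 3 = 1
largest Fibonacci ≤ 1 is 1; 1 − 1 = 0
So 135 = 89 + 34 + 8 + 3 + 1, with no two terms consecutive in the sequence.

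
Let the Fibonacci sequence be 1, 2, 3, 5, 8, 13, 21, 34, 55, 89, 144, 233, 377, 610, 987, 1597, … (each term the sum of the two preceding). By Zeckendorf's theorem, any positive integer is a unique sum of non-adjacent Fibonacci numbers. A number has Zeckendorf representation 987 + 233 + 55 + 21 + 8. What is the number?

987 + 233 + 55 + 21 + 8 = 1304.

1304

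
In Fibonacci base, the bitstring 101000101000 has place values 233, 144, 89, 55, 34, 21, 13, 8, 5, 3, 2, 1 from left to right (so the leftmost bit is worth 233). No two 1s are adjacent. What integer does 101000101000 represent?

Summing the place values of the 1 bits: 233 + 89 + 13 + 5 = 340.

340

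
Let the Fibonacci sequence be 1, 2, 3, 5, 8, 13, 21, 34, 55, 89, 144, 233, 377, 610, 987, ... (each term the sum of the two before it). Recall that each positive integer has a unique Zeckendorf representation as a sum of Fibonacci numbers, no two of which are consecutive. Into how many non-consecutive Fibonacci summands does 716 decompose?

5

take 610 (≤ 716); 716 − 610 = 106
take 89 (≤ 106); 106 − 89 = 17
take 13 (≤ 17); 17 − 13 = 4
take 3 (≤ 4); 4 − 3 = 1
take 1 (≤ 1); 1 − 1 = 0
716 = 610 + 89 + 13 + 3 + 1, which has 5 terms.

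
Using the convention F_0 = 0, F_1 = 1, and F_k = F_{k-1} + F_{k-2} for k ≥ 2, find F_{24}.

Iterating the recurrence up to F_{20} = 6765 and F_{19} = 4181:
F_{21} = F_{20} + F_{19} = 6765 + 4181 = 10946
F_{22} = F_{21} + F_{20} = 10946 + 6765 = 17711
F_{23} = F_{22} + F_{21} = 17711 + 10946 = 28657
F_{24} = F_{23} + F_{22} = 28657 + 17711 = 46368

46368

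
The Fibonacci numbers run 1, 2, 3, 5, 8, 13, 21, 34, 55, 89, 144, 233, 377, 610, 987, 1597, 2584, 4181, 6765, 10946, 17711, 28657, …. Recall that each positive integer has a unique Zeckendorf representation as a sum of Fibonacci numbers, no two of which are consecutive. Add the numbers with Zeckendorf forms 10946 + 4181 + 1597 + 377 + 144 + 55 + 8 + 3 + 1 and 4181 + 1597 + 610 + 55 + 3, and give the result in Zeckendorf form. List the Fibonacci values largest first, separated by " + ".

17711 + 4181 + 1597 + 233 + 34 + 2

The two numbers are 17312 and 6446, so their sum is 23758.
Greedy algorithm:
23758: greatest Fibonacci not exceeding it is 17711, leaving 6047
6047: greatest Fibonacci not exceeding it is 4181, leaving 1866
1866: greatest Fibonacci not exceeding it is 1597, leaving 269
269: greatest Fibonacci not exceeding it is 233, leaving 36
36: greatest Fibonacci not exceeding it is 34, leaving 2
2: greatest Fibonacci not exceeding it is 2, leaving 0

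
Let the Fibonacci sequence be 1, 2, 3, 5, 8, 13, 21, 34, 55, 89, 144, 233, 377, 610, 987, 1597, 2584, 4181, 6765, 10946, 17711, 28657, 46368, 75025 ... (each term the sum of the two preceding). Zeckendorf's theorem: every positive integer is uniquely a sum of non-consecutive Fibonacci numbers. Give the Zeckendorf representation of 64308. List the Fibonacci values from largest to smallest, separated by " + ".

46368 + 17711 + 144 + 55 + 21 + 8 + 1

take 46368 (≤ 64308); 64308 − 46368 = 17940
take 17711 (≤ 17940); 17940 − 17711 = 229
take 144 (≤ 229); 229 − 144 = 85
take 55 (≤ 85); 85 − 55 = 30
take 21 (≤ 30); 30 − 21 = 9
take 8 (≤ 9); 9 − 8 = 1
take 1 (≤ 1); 1 − 1 = 0
So 64308 = 46368 + 17711 + 144 + 55 + 21 + 8 + 1, with no two terms consecutive in the sequence.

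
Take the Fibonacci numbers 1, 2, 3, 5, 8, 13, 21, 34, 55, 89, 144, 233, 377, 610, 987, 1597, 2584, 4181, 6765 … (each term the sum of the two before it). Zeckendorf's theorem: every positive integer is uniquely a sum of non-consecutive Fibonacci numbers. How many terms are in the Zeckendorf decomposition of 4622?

4622: greatest Fibonacci not exceeding it is 4181, leaving 441
441: greatest Fibonacci not exceeding it is 377, leaving 64
64: greatest Fibonacci not exceeding it is 55, leaving 9
9: greatest Fibonacci not exceeding it is 8, leaving 1
1: greatest Fibonacci not exceeding it is 1, leaving 0
4622 = 4181 + 377 + 55 + 8 + 1, which has 5 terms.

5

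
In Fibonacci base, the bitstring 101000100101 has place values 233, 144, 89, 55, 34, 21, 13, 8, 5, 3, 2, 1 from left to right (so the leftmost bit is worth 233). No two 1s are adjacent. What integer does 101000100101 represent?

339

Summing the place values of the 1 bits: 233 + 89 + 13 + 3 + 1 = 339.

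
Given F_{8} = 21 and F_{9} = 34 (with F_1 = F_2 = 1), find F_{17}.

1597

By F_{2k+1} = F_k² + F_{k+1}²: F_{17} = 21² + 34² = 441 + 1156 = 1597.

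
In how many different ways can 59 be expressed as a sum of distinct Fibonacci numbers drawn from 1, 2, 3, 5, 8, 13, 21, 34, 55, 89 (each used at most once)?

3

59 = 55+3+1 = 34+21+3+1 = 34+13+8+3+1 — 3 representations.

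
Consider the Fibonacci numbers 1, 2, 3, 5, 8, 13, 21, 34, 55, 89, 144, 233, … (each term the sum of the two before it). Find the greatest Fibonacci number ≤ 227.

144

144 ≤ 227 < 233, so the largest Fibonacci number not exceeding 227 is 144.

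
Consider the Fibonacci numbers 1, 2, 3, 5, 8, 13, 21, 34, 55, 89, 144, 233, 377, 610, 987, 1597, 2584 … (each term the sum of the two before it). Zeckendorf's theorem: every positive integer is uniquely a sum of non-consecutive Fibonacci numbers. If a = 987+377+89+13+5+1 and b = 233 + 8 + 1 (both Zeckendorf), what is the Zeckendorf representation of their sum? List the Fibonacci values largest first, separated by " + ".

The two numbers are 1472 and 242, so their sum is 1714.
Greedy algorithm:
subtract 1597 from 1714: 117 remains
subtract 89 from 117: 28 remains
subtract 21 from 28: 7 remains
subtract 5 from 7: 2 remains
subtract 2 from 2: 0 remains

1597 + 89 + 21 + 5 + 2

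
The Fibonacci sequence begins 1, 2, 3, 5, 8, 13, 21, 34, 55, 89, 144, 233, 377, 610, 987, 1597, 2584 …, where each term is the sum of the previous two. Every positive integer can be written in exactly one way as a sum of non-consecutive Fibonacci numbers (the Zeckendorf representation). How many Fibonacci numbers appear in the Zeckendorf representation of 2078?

5

take 1597 (≤ 2078); 2078 − 1597 = 481
take 377 (≤ 481); 481 − 377 = 104
take 89 (≤ 104); 104 − 89 = 15
take 13 (≤ 15); 15 − 13 = 2
take 2 (≤ 2); 2 − 2 = 0
2078 = 1597 + 377 + 89 + 13 + 2, which has 5 terms.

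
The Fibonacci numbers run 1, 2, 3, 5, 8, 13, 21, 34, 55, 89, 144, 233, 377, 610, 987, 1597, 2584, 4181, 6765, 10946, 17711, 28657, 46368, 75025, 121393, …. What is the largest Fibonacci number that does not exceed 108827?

75025

75025 ≤ 108827 < 121393, so the largest Fibonacci number not exceeding 108827 is 75025.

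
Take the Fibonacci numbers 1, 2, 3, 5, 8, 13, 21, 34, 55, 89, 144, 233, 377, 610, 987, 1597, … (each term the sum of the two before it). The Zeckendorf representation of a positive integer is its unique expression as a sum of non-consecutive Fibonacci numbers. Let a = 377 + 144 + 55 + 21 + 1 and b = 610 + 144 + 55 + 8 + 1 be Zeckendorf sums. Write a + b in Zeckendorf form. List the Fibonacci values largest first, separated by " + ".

The two numbers are 598 and 818, so their sum is 1416.
largest Fibonacci ≤ 1416 is 987; 1416 − 987 = 429
largest Fibonacci ≤ 429 is 377; 429 − 377 = 52
largest Fibonacci ≤ 52 is 34; 52 − 34 = 18
largest Fibonacci ≤ 18 is 13; 18 − 13 = 5
largest Fibonacci ≤ 5 is 5; 5 − 5 = 0

987 + 377 + 34 + 13 + 5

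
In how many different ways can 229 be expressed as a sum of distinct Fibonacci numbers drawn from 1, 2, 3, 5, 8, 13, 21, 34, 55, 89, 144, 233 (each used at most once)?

5

Starting from the Zeckendorf form and repeatedly splitting a term F_k into F_{k−1} + F_{k−2} (when neither is already used) reaches every representation.
229 = 144+55+21+8+1 = 144+55+21+5+3+1 = 144+55+13+8+5+3+1 = 144+34+21+13+8+5+3+1 = 89+55+34+21+13+8+5+3+1 — 5 representations.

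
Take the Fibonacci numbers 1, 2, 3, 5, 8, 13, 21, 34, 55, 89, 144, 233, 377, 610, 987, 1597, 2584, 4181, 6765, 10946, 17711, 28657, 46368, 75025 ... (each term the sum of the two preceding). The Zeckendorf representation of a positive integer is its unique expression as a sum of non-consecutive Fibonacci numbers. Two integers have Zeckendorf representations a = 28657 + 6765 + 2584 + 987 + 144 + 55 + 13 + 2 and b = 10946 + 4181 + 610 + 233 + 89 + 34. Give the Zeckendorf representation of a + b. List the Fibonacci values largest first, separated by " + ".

The two numbers are 39207 and 16093, so their sum is 55300.
subtract 46368 from 55300: 8932 remains
subtract 6765 from 8932: 2167 remains
subtract 1597 from 2167: 570 remains
subtract 377 from 570: 193 remains
subtract 144 from 193: 49 remains
subtract 34 from 49: 15 remains
subtract 13 from 15: 2 remains
subtract 2 from 2: 0 remains

46368 + 6765 + 1597 + 377 + 144 + 34 + 13 + 2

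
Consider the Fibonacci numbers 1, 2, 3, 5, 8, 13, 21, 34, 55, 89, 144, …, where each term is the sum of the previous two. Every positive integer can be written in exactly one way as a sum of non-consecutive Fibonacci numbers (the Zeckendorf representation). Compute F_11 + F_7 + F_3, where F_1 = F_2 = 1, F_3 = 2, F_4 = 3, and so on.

104

F_11 + F_7 + F_3 = 89 + 13 + 2 = 104.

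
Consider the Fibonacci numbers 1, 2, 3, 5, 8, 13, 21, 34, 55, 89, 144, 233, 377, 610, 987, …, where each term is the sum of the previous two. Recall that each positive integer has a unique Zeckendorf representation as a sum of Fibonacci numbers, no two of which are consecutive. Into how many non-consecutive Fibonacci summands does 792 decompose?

Greedily peel off the largest Fibonacci term at each step:
610 ≤ 792 < 987, so take 610; remainder 182
144 ≤ 182 < 233, so take 144; remainder 38
34 ≤ 38 < 55, so take 34; remainder 4
3 ≤ 4 < 5, so take 3; remainder 1
1 ≤ 1 < 2, so take 1; remainder 0
792 = 610 + 144 + 34 + 3 + 1, which has 5 terms.

5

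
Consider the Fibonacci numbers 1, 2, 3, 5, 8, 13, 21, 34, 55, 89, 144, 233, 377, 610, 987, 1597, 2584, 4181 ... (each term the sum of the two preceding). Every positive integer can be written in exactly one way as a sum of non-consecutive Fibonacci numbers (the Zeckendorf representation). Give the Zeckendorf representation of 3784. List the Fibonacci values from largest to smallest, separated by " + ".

Repeatedly subtract the largest Fibonacci number that fits:
take 2584 (≤ 3784); 3784 − 2584 = 1200
take 987 (≤ 1200); 1200 − 987 = 213
take 144 (≤ 213); 213 − 144 = 69
take 55 (≤ 69); 69 − 55 = 14
take 13 (≤ 14); 14 − 13 = 1
take 1 (≤ 1); 1 − 1 = 0
So 3784 = 2584 + 987 + 144 + 55 + 13 + 1, with no two terms consecutive in the sequence.

2584 + 987 + 144 + 55 + 13 + 1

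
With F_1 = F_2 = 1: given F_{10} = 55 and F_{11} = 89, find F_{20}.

By the doubling identity F_{2k} = F_k(2F_{k+1} − F_k): F_{20} = 55·(2·89 − 55) = 55·123 = 6765.

6765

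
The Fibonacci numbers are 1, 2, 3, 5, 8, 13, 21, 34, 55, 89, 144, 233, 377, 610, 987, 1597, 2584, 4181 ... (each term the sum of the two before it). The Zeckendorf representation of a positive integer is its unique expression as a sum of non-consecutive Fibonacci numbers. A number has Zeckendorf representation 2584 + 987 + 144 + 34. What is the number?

2584 + 987 + 144 + 34 = 3749.

3749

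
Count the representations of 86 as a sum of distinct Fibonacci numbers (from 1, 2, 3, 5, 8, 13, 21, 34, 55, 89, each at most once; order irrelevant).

4

Each representation comes from the Zeckendorf form by replacing some F_k with F_{k−1} + F_{k−2} where possible.
86 = 55+21+8+2 = 55+21+5+3+2 = 55+13+8+5+3+2 = … (1 more), for 4 in all.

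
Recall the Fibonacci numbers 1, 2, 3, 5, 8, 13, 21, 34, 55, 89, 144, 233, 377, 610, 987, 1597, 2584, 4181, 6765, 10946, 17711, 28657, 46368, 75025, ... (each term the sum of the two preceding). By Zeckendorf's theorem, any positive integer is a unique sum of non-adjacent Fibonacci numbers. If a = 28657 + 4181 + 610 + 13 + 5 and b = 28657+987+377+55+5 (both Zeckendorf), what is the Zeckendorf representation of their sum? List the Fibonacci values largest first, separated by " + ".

46368 + 10946 + 4181 + 1597 + 377 + 55 + 21 + 2

The two numbers are 33466 and 30081, so their sum is 63547.
63547 − 46368 = 17179
17179 − 10946 = 6233
6233 − 4181 = 2052
2052 − 1597 = 455
455 − 377 = 78
78 − 55 = 23
23 − 21 = 2
2 − 2 = 0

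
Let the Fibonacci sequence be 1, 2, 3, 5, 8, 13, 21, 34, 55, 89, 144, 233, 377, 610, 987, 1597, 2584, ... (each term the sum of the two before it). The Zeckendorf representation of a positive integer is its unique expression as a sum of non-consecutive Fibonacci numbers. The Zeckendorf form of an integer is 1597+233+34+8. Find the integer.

1597+233+34+8 = 1872.

1872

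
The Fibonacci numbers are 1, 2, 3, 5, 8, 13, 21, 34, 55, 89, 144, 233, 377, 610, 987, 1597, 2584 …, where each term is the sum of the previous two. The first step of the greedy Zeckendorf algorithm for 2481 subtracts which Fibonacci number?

1597 ≤ 2481 < 2584, so the largest Fibonacci number not exceeding 2481 is 1597.

1597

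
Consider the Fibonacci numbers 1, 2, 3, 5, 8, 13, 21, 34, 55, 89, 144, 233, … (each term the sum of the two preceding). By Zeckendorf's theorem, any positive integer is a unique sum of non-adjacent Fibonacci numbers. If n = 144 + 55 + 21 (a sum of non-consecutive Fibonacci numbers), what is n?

144 + 55 + 21 = 220.

220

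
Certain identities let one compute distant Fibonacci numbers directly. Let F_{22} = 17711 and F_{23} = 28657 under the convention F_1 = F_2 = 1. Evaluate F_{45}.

By F_{2k+1} = F_k² + F_{k+1}²: F_{45} = 17711² + 28657² = 313679521 + 821223649 = 1134903170.

1134903170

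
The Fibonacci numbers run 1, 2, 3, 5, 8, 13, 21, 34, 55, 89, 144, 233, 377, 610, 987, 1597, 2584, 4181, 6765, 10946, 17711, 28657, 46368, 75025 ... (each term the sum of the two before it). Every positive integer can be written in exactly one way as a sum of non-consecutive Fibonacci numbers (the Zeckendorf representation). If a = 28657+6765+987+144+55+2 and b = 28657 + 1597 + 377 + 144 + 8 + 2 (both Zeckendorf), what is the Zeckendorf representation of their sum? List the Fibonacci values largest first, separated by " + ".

46368 + 17711 + 2584 + 610 + 89 + 21 + 8 + 3 + 1

The two numbers are 36610 and 30785, so their sum is 67395.
67395: greatest Fibonacci not exceeding it is 46368, leaving 21027
21027: greatest Fibonacci not exceeding it is 17711, leaving 3316
3316: greatest Fibonacci not exceeding it is 2584, leaving 732
732: greatest Fibonacci not exceeding it is 610, leaving 122
122: greatest Fibonacci not exceeding it is 89, leaving 33
33: greatest Fibonacci not exceeding it is 21, leaving 12
12: greatest Fibonacci not exceeding it is 8, leaving 4
4: greatest Fibonacci not exceeding it is 3, leaving 1
1: greatest Fibonacci not exceeding it is 1, leaving 0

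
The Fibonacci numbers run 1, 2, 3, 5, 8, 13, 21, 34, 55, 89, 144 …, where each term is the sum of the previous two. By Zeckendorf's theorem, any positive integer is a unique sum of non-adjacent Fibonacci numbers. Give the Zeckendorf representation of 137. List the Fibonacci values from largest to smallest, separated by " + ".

Greedy algorithm:
subtract 89 from 137: 48 remains
subtract 34 from 48: 14 remains
subtract 13 from 14: 1 remains
subtract 1 from 1: 0 remains
So 137 = 89 + 34 + 13 + 1, with no two terms consecutive in the sequence.

89 + 34 + 13 + 1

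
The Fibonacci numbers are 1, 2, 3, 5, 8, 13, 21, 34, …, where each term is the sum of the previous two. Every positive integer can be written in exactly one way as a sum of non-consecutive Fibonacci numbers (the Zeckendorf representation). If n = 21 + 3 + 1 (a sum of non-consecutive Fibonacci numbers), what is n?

25

21 + 3 + 1 = 25.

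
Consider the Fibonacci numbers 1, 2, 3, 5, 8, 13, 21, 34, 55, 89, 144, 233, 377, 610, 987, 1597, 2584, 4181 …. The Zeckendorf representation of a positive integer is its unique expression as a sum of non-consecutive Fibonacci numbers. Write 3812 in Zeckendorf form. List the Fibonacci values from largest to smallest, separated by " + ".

2584 + 987 + 233 + 8

subtract 2584 from 3812: 1228 remains
subtract 987 from 1228: 241 remains
subtract 233 from 241: 8 remains
subtract 8 from 8: 0 remains
So 3812 = 2584 + 987 + 233 + 8, with no two terms consecutive in the sequence.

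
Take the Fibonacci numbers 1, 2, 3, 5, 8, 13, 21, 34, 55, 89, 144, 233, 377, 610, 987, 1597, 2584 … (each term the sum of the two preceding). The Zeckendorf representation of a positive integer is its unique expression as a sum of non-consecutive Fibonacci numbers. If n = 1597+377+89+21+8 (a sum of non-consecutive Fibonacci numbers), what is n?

2092

1597+377+89+21+8 = 2092.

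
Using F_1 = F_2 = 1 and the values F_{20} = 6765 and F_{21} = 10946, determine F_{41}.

165580141

By F_{2k+1} = F_k² + F_{k+1}²: F_{41} = 6765² + 10946² = 45765225 + 119814916 = 165580141.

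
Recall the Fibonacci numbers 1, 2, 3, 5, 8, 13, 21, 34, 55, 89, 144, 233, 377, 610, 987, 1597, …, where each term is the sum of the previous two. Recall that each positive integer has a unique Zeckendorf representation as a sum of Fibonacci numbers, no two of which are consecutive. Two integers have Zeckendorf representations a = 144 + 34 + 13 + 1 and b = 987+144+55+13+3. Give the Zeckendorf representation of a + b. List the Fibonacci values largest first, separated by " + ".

The two numbers are 192 and 1202, so their sum is 1394.
Greedy algorithm:
take 987 (≤ 1394); 1394 − 987 = 407
take 377 (≤ 407); 407 − 377 = 30
take 21 (≤ 30); 30 − 21 = 9
take 8 (≤ 9); 9 − 8 = 1
take 1 (≤ 1); 1 − 1 = 0

987 + 377 + 21 + 8 + 1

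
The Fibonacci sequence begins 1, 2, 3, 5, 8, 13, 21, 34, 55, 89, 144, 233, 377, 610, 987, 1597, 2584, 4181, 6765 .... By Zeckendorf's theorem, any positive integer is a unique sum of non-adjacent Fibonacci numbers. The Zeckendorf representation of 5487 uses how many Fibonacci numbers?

4181 ≤ 5487 < 6765, so take 4181; remainder 1306
987 ≤ 1306 < 1597, so take 987; remainder 319
233 ≤ 319 < 377, so take 233; remainder 86
55 ≤ 86 < 89, so take 55; remainder 31
21 ≤ 31 < 34, so take 21; remainder 10
8 ≤ 10 < 13, so take 8; remainder 2
2 ≤ 2 < 3, so take 2; remainder 0
5487 = 4181 + 987 + 233 + 55 + 21 + 8 + 2, which has 7 terms.

7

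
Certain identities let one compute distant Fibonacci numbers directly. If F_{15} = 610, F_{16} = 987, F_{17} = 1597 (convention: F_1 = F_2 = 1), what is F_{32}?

By the addition formula F_{m+n} = F_m F_{n+1} + F_{m−1} F_n with m=16, n=16: F_{32} = 987·1597 + 610·987 = 1576239 + 602070 = 2178309.

2178309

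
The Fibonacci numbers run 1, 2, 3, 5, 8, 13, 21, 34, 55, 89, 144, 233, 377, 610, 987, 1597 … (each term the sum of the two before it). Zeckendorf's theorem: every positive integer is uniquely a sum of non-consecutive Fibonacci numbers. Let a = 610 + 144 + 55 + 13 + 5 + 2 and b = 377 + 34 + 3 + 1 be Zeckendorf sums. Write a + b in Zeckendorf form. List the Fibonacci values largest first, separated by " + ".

987 + 233 + 21 + 3

The two numbers are 829 and 415, so their sum is 1244.
1244 − 987 = 257
257 − 233 = 24
24 − 21 = 3
3 − 3 = 0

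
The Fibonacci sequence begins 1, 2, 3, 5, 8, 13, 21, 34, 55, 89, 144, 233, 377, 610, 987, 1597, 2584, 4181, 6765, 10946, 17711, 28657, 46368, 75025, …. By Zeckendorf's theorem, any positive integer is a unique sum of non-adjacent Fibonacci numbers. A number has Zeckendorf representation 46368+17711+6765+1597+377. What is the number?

72818

46368+17711+6765+1597+377 = 72818.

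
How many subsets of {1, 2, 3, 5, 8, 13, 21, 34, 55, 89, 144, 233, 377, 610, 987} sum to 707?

24

707 = 610+89+8 = 610+89+5+3 = 610+55+34+8 = 377+233+89+8 = 610+89+5+2+1 = … (19 more), for 24 in all.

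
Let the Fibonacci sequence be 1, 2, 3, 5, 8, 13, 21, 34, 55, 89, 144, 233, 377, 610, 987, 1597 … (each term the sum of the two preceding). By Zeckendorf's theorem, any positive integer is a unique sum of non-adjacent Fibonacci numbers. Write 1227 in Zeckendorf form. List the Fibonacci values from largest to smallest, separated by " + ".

Greedily peel off the largest Fibonacci term at each step:
1227: greatest Fibonacci not exceeding it is 987, leaving 240
240: greatest Fibonacci not exceeding it is 233, leaving 7
7: greatest Fibonacci not exceeding it is 5, leaving 2
2: greatest Fibonacci not exceeding it is 2, leaving 0
So 1227 = 987 + 233 + 5 + 2, with no two terms consecutive in the sequence.

987 + 233 + 5 + 2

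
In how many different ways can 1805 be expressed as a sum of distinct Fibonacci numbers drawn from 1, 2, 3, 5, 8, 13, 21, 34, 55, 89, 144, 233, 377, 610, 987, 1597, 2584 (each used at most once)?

24

1805 = 1597+144+55+8+1 = 1597+144+55+5+3+1 = 1597+144+34+21+8+1 = 987+610+144+55+8+1 = … (20 more), for 24 in all.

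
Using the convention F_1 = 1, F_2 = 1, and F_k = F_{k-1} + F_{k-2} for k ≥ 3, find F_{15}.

610

Iterating the recurrence up to F_{11} = 89 and F_{10} = 55:
F_{12} = F_{11} + F_{10} = 89 + 55 = 144
F_{13} = F_{12} + F_{11} = 144 + 89 = 233
F_{14} = F_{13} + F_{12} = 233 + 144 = 377
F_{15} = F_{14} + F_{13} = 377 + 233 = 610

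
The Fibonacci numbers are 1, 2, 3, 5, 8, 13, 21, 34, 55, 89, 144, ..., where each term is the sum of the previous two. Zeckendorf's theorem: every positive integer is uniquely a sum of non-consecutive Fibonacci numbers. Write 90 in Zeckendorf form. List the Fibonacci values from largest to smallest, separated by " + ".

89 + 1

Repeatedly subtract the largest Fibonacci number that fits:
subtract 89 from 90: 1 remains
subtract 1 from 1: 0 remains
So 90 = 89 + 1, with no two terms consecutive in the sequence.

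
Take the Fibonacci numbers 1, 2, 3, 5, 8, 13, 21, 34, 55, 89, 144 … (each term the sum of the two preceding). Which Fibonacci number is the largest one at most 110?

89 ≤ 110 < 144, so the largest Fibonacci number not exceeding 110 is 89.

89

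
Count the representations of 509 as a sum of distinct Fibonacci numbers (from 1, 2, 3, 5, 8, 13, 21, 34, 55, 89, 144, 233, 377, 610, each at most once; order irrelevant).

Starting from the Zeckendorf form and repeatedly splitting a term F_k into F_{k−1} + F_{k−2} (when neither is already used) reaches every representation.
509 = 377+89+34+8+1 = 377+89+34+5+3+1 = 377+89+21+13+8+1 = … (9 more), for 12 in all.

12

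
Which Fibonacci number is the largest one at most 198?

144 ≤ 198 < 233, so the largest Fibonacci number not exceeding 198 is 144.

144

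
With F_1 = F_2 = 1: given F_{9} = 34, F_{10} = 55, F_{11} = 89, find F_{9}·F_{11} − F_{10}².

34·89 − 55² = 3026 − 3025 = 1. (Cassini's identity: F_{k−1}F_{k+1} − F_k² = (−1)^k.)

1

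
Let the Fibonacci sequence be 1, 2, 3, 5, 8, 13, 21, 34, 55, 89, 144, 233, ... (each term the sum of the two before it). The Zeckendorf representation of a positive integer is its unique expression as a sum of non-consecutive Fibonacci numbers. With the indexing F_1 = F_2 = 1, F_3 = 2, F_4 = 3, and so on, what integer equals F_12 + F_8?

F_12 + F_8 = 144 + 21 = 165.

165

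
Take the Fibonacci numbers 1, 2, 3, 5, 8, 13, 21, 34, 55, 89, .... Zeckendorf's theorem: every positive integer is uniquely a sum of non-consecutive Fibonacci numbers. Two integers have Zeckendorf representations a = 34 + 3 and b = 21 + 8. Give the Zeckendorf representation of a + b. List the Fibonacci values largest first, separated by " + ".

The two numbers are 37 and 29, so their sum is 66.
largest Fibonacci ≤ 66 is 55; 66 − 55 = 11
largest Fibonacci ≤ 11 is 8; 11 − 8 = 3
largest Fibonacci ≤ 3 is 3; 3 − 3 = 0

55 + 8 + 3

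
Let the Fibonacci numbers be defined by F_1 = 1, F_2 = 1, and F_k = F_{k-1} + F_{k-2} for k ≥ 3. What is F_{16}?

987

Iterating the recurrence up to F_{12} = 144 and F_{11} = 89:
F_{13} = F_{12} + F_{11} = 144 + 89 = 233
F_{14} = F_{13} + F_{12} = 233 + 144 = 377
F_{15} = F_{14} + F_{13} = 377 + 233 = 610
F_{16} = F_{15} + F_{14} = 610 + 377 = 987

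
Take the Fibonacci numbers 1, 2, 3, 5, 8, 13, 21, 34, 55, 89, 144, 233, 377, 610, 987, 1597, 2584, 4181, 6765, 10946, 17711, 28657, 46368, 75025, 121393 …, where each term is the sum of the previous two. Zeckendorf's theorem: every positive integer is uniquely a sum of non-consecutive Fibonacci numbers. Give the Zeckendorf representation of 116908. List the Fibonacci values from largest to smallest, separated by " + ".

Greedily peel off the largest Fibonacci term at each step:
116908: greatest Fibonacci not exceeding it is 75025, leaving 41883
41883: greatest Fibonacci not exceeding it is 28657, leaving 13226
13226: greatest Fibonacci not exceeding it is 10946, leaving 2280
2280: greatest Fibonacci not exceeding it is 1597, leaving 683
683: greatest Fibonacci not exceeding it is 610, leaving 73
73: greatest Fibonacci not exceeding it is 55, leaving 18
18: greatest Fibonacci not exceeding it is 13, leaving 5
5: greatest Fibonacci not exceeding it is 5, leaving 0
So 116908 = 75025 + 28657 + 10946 + 1597 + 610 + 55 + 13 + 5, with no two terms consecutive in the sequence.

75025 + 28657 + 10946 + 1597 + 610 + 55 + 13 + 5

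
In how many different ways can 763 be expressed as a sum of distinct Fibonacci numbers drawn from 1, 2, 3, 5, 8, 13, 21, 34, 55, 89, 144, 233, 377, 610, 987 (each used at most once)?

Each representation comes from the Zeckendorf form by replacing some F_k with F_{k−1} + F_{k−2} where possible.
763 = 610+144+8+1 = 610+144+5+3+1 = 610+89+55+8+1 = … (11 more), for 14 in all.

14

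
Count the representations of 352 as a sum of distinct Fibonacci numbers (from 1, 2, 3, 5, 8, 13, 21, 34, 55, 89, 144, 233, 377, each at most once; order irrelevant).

9

Starting from the Zeckendorf form and repeatedly splitting a term F_k into F_{k−1} + F_{k−2} (when neither is already used) reaches every representation.
352 = 233+89+21+8+1 = 233+89+21+5+3+1 = 233+55+34+21+8+1 = 233+89+13+8+5+3+1 = 233+55+34+21+5+3+1 = … (4 more), for 9 in all.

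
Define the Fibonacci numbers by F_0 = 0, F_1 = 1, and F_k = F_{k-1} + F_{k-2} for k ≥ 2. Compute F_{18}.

2584

Iterating the recurrence up to F_{11} = 89 and F_{10} = 55:
F_{12} = F_{11} + F_{10} = 89 + 55 = 144
F_{13} = F_{12} + F_{11} = 144 + 89 = 233
F_{14} = F_{13} + F_{12} = 233 + 144 = 377
F_{15} = F_{14} + F_{13} = 377 + 233 = 610
F_{16} = F_{15} + F_{14} = 610 + 377 = 987
F_{17} = F_{16} + F_{15} = 987 + 610 = 1597
F_{18} = F_{17} + F_{16} = 1597 + 987 = 2584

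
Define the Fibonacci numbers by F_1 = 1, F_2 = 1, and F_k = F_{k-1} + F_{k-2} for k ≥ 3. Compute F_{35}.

9227465

Iterating the recurrence up to F_{29} = 514229 and F_{28} = 317811:
F_{30} = F_{29} + F_{28} = 514229 + 317811 = 832040
F_{31} = F_{30} + F_{29} = 832040 + 514229 = 1346269
F_{32} = F_{31} + F_{30} = 1346269 + 832040 = 2178309
F_{33} = F_{32} + F_{31} = 2178309 + 1346269 = 3524578
F_{34} = F_{33} + F_{32} = 3524578 + 2178309 = 5702887
F_{35} = F_{34} + F_{33} = 5702887 + 3524578 = 9227465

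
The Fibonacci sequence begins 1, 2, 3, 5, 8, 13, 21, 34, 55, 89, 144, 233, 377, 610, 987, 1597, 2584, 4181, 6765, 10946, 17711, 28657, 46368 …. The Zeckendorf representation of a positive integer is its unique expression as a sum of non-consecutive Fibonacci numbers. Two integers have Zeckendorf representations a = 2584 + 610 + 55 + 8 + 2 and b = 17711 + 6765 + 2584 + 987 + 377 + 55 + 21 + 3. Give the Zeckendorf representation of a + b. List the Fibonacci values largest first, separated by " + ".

The two numbers are 3259 and 28503, so their sum is 31762.
Greedily peel off the largest Fibonacci term at each step:
31762 − 28657 = 3105
3105 − 2584 = 521
521 − 377 = 144
144 − 144 = 0

28657 + 2584 + 377 + 144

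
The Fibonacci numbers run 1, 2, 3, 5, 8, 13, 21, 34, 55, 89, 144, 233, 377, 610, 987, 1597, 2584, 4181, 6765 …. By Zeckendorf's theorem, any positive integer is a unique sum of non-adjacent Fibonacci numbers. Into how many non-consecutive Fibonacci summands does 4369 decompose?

Greedy algorithm:
subtract 4181 from 4369: 188 remains
subtract 144 from 188: 44 remains
subtract 34 from 44: 10 remains
subtract 8 from 10: 2 remains
subtract 2 from 2: 0 remains
4369 = 4181 + 144 + 34 + 8 + 2, which has 5 terms.

5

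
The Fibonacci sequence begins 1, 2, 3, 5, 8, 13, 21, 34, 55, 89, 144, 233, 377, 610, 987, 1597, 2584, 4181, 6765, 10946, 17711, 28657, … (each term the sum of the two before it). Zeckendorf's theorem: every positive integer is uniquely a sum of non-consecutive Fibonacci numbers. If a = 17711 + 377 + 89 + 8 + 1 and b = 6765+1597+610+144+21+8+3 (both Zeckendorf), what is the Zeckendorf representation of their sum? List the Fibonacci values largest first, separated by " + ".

The two numbers are 18186 and 9148, so their sum is 27334.
Greedily peel off the largest Fibonacci term at each step:
27334 − 17711 = 9623
9623 − 6765 = 2858
2858 − 2584 = 274
274 − 233 = 41
41 − 34 = 7
7 − 5 = 2
2 − 2 = 0

17711 + 6765 + 2584 + 233 + 34 + 5 + 2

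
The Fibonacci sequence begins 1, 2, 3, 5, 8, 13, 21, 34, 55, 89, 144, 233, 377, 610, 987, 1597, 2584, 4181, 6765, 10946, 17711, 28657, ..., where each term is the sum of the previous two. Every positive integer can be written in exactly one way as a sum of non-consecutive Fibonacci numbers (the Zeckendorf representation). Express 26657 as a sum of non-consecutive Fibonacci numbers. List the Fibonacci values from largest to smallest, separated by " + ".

17711 + 6765 + 1597 + 377 + 144 + 55 + 8

largest Fibonacci ≤ 26657 is 17711; 26657 − 17711 = 8946
largest Fibonacci ≤ 8946 is 6765; 8946 − 6765 = 2181
largest Fibonacci ≤ 2181 is 1597; 2181 − 1597 = 584
largest Fibonacci ≤ 584 is 377; 584 − 377 = 207
largest Fibonacci ≤ 207 is 144; 207 − 144 = 63
largest Fibonacci ≤ 63 is 55; 63 − 55 = 8
largest Fibonacci ≤ 8 is 8; 8 − 8 = 0
So 26657 = 17711 + 6765 + 1597 + 377 + 144 + 55 + 8, with no two terms consecutive in the sequence.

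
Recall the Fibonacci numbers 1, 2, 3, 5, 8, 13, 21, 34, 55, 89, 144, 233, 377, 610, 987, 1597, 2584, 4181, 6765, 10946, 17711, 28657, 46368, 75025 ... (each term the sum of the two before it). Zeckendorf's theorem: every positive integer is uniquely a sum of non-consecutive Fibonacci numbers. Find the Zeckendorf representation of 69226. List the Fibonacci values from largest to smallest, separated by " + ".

46368 + 17711 + 4181 + 610 + 233 + 89 + 34

Repeatedly subtract the largest Fibonacci number that fits:
69226: greatest Fibonacci not exceeding it is 46368, leaving 22858
22858: greatest Fibonacci not exceeding it is 17711, leaving 5147
5147: greatest Fibonacci not exceeding it is 4181, leaving 966
966: greatest Fibonacci not exceeding it is 610, leaving 356
356: greatest Fibonacci not exceeding it is 233, leaving 123
123: greatest Fibonacci not exceeding it is 89, leaving 34
34: greatest Fibonacci not exceeding it is 34, leaving 0
So 69226 = 46368 + 17711 + 4181 + 610 + 233 + 89 + 34, with no two terms consecutive in the sequence.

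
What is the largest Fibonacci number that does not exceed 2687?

2584 ≤ 2687 < 4181, so the largest Fibonacci number not exceeding 2687 is 2584.

2584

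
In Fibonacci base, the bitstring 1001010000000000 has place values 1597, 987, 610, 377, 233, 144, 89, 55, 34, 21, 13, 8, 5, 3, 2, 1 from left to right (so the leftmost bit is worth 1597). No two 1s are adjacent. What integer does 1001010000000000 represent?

Summing the place values of the 1 bits: 1597 + 377 + 144 = 2118.

2118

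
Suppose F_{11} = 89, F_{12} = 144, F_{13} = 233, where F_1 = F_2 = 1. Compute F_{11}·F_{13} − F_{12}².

1

89·233 − 144² = 20737 − 20736 = 1. (Cassini's identity: F_{k−1}F_{k+1} − F_k² = (−1)^k.)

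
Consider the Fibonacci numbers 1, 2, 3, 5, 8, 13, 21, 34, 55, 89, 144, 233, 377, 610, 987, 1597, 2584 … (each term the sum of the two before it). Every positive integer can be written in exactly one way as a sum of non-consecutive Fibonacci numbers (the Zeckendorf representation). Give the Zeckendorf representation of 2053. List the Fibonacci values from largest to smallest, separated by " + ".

take 1597 (≤ 2053); 2053 − 1597 = 456
take 377 (≤ 456); 456 − 377 = 79
take 55 (≤ 79); 79 − 55 = 24
take 21 (≤ 24); 24 − 21 = 3
take 3 (≤ 3); 3 − 3 = 0
So 2053 = 1597 + 377 + 55 + 21 + 3, with no two terms consecutive in the sequence.

1597 + 377 + 55 + 21 + 3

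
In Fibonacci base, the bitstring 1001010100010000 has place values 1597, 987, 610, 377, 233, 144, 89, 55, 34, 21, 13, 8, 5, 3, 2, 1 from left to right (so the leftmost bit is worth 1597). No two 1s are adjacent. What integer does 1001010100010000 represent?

Summing the place values of the 1 bits: 1597 + 377 + 144 + 55 + 8 = 2181.

2181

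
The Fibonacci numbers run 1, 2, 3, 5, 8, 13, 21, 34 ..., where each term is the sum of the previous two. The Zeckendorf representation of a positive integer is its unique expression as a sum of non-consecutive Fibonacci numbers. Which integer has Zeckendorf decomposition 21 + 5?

26

21 + 5 = 26.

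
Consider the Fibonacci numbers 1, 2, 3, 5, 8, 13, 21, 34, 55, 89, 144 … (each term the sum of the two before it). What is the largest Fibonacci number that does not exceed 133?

89 ≤ 133 < 144, so the largest Fibonacci number not exceeding 133 is 89.

89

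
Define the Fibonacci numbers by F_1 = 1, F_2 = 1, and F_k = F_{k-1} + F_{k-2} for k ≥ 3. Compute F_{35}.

9227465

Iterating the recurrence up to F_{30} = 832040 and F_{29} = 514229:
F_{31} = F_{30} + F_{29} = 832040 + 514229 = 1346269
F_{32} = F_{31} + F_{30} = 1346269 + 832040 = 2178309
F_{33} = F_{32} + F_{31} = 2178309 + 1346269 = 3524578
F_{34} = F_{33} + F_{32} = 3524578 + 2178309 = 5702887
F_{35} = F_{34} + F_{33} = 5702887 + 3524578 = 9227465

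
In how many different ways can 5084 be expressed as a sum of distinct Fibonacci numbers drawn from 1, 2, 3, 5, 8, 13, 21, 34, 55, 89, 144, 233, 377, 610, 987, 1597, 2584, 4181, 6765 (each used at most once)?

Starting from the Zeckendorf form and repeatedly splitting a term F_k into F_{k−1} + F_{k−2} (when neither is already used) reaches every representation.
5084 = 4181+610+233+55+5 = 4181+610+233+55+3+2 = 4181+610+233+34+21+5 = 4181+610+144+89+55+5 = 4181+610+233+34+21+3+2 = … (37 more), for 42 in all.

42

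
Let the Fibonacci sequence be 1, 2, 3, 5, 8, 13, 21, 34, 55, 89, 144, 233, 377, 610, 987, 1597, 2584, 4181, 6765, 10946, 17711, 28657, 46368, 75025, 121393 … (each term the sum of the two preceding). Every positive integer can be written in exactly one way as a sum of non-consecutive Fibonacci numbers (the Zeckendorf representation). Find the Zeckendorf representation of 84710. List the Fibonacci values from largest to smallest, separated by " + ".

75025 + 6765 + 2584 + 233 + 89 + 13 + 1

subtract 75025 from 84710: 9685 remains
subtract 6765 from 9685: 2920 remains
subtract 2584 from 2920: 336 remains
subtract 233 from 336: 103 remains
subtract 89 from 103: 14 remains
subtract 13 from 14: 1 remains
subtract 1 from 1: 0 remains
So 84710 = 75025 + 6765 + 2584 + 233 + 89 + 13 + 1, with no two terms consecutive in the sequence.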